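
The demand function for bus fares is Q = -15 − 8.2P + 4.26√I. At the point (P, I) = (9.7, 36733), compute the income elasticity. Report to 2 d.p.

0.57

At P = 9.7, I = 36733: Q = 721.925.
Holding P constant, ∂Q/∂I = 4.26/(2√I) = 0.0111135.
η_I = (∂Q/∂I)·(I/Q) = 0.0111135 × (36733/721.925) = 0.57.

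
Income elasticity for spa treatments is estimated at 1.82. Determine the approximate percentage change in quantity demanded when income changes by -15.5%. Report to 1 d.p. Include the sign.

%ΔQ ≈ η × %ΔI = 1.82 × (-15.5%) = -28.2%.

-28.2%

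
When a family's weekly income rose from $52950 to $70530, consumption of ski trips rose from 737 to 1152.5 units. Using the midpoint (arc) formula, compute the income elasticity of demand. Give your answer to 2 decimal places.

1.54

ΔQ = 1152.5 − 737 = 415.5; midpoint Q̄ = (737 + 1152.5)/2 = 944.75.
ΔI = 70530 − 52950 = 17580; midpoint Ī = (52950 + 70530)/2 = 61740.
η = (ΔQ/Q̄) ÷ (ΔI/Ī) = (415.5/944.75) ÷ (17580/61740) = 1.54.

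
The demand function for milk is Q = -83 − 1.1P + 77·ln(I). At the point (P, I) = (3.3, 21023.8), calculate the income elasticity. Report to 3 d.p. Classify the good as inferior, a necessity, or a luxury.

At P = 3.3, I = 21023.8: Q = 679.783.
Holding P constant, ∂Q/∂I = 77/I = 0.00366252.
η_I = (∂Q/∂I)·(I/Q) = 0.00366252 × (21023.8/679.783) = 0.113.
Since 0 < η < 1, this is a necessity.

0.113 (necessity)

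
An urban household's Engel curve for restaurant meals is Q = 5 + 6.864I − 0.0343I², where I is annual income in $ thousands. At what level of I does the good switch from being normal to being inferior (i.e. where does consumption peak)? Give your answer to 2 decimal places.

dQ/dI = 6.864 − 0.0686I.
The good is inferior where dQ/dI < 0. Setting dQ/dI = 0 gives I = 6.864 / 0.0686 = 100.06.

100.06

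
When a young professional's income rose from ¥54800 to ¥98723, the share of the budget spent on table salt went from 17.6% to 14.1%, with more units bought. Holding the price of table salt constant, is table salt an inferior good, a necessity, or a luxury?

Quantity rises but the budget share falls as income rises, so 0 < η < 1.

necessity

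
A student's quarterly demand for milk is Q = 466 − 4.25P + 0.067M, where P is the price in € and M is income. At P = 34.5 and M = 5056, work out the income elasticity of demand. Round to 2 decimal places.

At P = 34.5, M = 5056: Q = 658.127.
Holding P constant, ∂Q/∂M = 0.067.
η_M = (∂Q/∂M)·(M/Q) = 0.067 × (5056/658.127) = 0.51.

0.51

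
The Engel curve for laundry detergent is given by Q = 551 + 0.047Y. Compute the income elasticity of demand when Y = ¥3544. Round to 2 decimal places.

At Y = 3544: Q = 717.568.
dQ/dY = 0.047.
η = (dQ/dY)·(Y/Q) = 0.047 × (3544/717.568) = 0.23.

0.23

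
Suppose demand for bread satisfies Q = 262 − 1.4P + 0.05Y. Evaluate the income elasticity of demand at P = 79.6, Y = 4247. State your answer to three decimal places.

At P = 79.6, Y = 4247: Q = 362.910.
Holding P constant, ∂Q/∂Y = 0.05.
η_Y = (∂Q/∂Y)·(Y/Q) = 0.05 × (4247/362.910) = 0.585.

0.585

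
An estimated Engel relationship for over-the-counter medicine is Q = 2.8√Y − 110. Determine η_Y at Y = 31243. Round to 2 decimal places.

0.64

At Y = 31243: Q = 384.919.
dQ/dY = 2.8/(2√Y) = 0.00792048 at this income.
η = (dQ/dY)·(Y/Q) = 0.00792048 × (31243/384.919) = 0.64.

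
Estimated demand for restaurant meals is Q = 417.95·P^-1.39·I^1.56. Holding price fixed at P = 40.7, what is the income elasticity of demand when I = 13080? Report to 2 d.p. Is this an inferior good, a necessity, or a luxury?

1.56 (luxury)

For a multiplicative demand Q = A·P^α·I^β, the income elasticity is β everywhere.
Here β = 1.56, so η = 1.56.
Since η > 1, this is a luxury.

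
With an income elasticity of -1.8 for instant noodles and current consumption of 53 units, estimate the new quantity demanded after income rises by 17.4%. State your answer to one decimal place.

36.4

%ΔQ ≈ η × %ΔI = -1.8 × 17.4% = -31.32%.
New Q ≈ 53 × (1 − 0.3132) = 36.4.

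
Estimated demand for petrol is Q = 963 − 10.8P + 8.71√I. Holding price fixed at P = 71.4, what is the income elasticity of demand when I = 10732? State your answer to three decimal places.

At P = 71.4, I = 10732: Q = 1094.196.
Holding P constant, ∂Q/∂I = 8.71/(2√I) = 0.0420386.
η_I = (∂Q/∂I)·(I/Q) = 0.0420386 × (10732/1094.196) = 0.412.

0.412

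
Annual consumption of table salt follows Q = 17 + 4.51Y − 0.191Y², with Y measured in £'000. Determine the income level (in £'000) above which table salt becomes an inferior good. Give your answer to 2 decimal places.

dQ/dY = 4.51 − 0.382Y.
The good is inferior where dQ/dY < 0. Setting dQ/dY = 0 gives Y = 4.51 / 0.382 = 11.81.

11.81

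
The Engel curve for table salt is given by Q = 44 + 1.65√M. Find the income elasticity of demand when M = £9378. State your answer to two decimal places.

0.39

At M = 9378: Q = 203.786.
dQ/dM = 1.65/(2√M) = 0.0085192 at this income.
η = (dQ/dM)·(M/Q) = 0.0085192 × (9378/203.786) = 0.39.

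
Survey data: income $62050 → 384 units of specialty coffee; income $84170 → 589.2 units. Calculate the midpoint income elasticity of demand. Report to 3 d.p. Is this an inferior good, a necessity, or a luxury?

1.394 (luxury)

ΔQ = 589.2 − 384 = 205.2; midpoint Q̄ = (384 + 589.2)/2 = 486.6.
ΔI = 84170 − 62050 = 22120; midpoint Ī = (62050 + 84170)/2 = 73110.
η = (ΔQ/Q̄) ÷ (ΔI/Ī) = (205.2/486.6) ÷ (22120/73110) = 1.394.
η > 1 ⇒ luxury.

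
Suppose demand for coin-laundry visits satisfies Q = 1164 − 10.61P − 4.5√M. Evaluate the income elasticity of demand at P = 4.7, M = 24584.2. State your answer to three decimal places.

At P = 4.7, M = 24584.2: Q = 408.562.
Holding P constant, ∂Q/∂M = -4.5/(2√M) = -0.0143501.
η_M = (∂Q/∂M)·(M/Q) = -0.0143501 × (24584.2/408.562) = -0.863.

-0.863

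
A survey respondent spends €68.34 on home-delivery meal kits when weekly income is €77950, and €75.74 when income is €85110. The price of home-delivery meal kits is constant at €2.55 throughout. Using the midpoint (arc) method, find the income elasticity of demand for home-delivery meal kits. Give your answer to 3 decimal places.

With a constant price, Q₁ = 68.34/2.55 = 26.800 and Q₂ = 75.74/2.55 = 29.702 (equivalently, work directly with expenditure since P cancels).
Midpoint %ΔQ = (75.74 − 68.34)/72.04 = 0.10272; midpoint %ΔI = (85110 − 77950)/81530 = 0.08782.
η = 0.10272 / 0.08782 = 1.170.

1.170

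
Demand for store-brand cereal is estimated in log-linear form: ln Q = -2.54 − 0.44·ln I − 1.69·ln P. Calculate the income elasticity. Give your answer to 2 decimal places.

-0.44

In a log-linear demand, the coefficient on ln I is the income elasticity.
So η = -0.44.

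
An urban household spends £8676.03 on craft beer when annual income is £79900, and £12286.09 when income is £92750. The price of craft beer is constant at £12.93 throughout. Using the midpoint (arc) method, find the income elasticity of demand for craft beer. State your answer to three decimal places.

With a constant price, Q₁ = 8676.03/12.93 = 671.000 and Q₂ = 12286.09/12.93 = 950.200 (equivalently, work directly with expenditure since P cancels).
Midpoint %ΔQ = (12286.09 − 8676.03)/10481.06 = 0.34444; midpoint %ΔI = (92750 − 79900)/86325 = 0.14886.
η = 0.34444 / 0.14886 = 2.314.

2.314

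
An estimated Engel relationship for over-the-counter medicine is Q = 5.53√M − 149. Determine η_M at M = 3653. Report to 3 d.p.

At M = 3653: Q = 185.233.
dQ/dM = 5.53/(2√M) = 0.0457478 at this income.
η = (dQ/dM)·(M/Q) = 0.0457478 × (3653/185.233) = 0.902.

0.902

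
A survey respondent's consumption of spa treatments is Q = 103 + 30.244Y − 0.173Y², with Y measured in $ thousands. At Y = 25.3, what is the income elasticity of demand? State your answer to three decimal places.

At Y = 25.3: Q = 757.4376.
dQ/dY = 30.244 − 0.346Y = 21.49020.
η = (dQ/dY)·(Y/Q) = 21.49020 × (25.3/757.4376) = 0.718.

0.718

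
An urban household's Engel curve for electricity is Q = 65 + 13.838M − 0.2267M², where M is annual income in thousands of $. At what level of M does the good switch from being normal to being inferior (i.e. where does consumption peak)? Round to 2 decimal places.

30.52

dQ/dM = 13.838 − 0.4534M.
The good is inferior where dQ/dM < 0. Setting dQ/dM = 0 gives M = 13.838 / 0.4534 = 30.52.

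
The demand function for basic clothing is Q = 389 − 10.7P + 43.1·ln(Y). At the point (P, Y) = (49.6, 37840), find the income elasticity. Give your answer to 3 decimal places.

0.138

At P = 49.6, Y = 37840: Q = 312.602.
Holding P constant, ∂Q/∂Y = 43.1/Y = 0.00113901.
η_Y = (∂Q/∂Y)·(Y/Q) = 0.00113901 × (37840/312.602) = 0.138.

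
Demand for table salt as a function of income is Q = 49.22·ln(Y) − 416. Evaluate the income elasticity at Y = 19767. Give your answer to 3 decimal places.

0.694

At Y = 19767: Q = 70.873.
dQ/dY = 49.22/Y = 0.00249001 at this income.
η = (dQ/dY)·(Y/Q) = 0.00249001 × (19767/70.873) = 0.694.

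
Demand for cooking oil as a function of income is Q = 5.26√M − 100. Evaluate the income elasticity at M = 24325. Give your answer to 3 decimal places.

At M = 24325: Q = 720.375.
dQ/dM = 5.26/(2√M) = 0.0168628 at this income.
η = (dQ/dM)·(M/Q) = 0.0168628 × (24325/720.375) = 0.569.

0.569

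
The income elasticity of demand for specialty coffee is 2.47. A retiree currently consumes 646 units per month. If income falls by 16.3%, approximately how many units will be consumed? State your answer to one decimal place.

%ΔQ ≈ η × %ΔI = 2.47 × (-16.3%) = -40.261%.
New Q ≈ 646 × (1 − 0.40261) = 385.9.

385.9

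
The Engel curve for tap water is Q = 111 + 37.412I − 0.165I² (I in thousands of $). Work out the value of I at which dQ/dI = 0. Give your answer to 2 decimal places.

dQ/dI = 37.412 − 0.33I.
The good is inferior where dQ/dI < 0. Setting dQ/dI = 0 gives I = 37.412 / 0.33 = 113.37.

113.37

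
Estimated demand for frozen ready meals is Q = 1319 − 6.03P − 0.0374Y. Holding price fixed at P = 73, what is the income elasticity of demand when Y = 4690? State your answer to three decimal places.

At P = 73, Y = 4690: Q = 703.404.
Holding P constant, ∂Q/∂Y = −0.0374.
η_Y = (∂Q/∂Y)·(Y/Q) = -0.0374 × (4690/703.404) = -0.249.

-0.249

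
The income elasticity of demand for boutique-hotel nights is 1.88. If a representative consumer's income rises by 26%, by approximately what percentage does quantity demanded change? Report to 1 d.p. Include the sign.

48.9%

%ΔQ ≈ η × %ΔI = 1.88 × 26% = 48.9%.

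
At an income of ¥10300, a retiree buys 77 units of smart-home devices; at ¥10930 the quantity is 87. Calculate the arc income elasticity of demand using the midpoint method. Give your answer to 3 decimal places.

ΔQ = 87 − 77 = 10; midpoint Q̄ = (77 + 87)/2 = 82.
ΔI = 10930 − 10300 = 630; midpoint Ī = (10300 + 10930)/2 = 10615.
η = (ΔQ/Q̄) ÷ (ΔI/Ī) = (10/82) ÷ (630/10615) = 2.055.

2.055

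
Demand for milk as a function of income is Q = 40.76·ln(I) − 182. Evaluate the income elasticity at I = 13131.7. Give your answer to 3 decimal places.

0.199

At I = 13131.7: Q = 204.518.
dQ/dI = 40.76/I = 0.00310394 at this income.
η = (dQ/dI)·(I/Q) = 0.00310394 × (13131.7/204.518) = 0.199.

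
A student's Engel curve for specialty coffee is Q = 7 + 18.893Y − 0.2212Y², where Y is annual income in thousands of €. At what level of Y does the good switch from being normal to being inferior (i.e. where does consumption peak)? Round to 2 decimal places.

42.71

dQ/dY = 18.893 − 0.4424Y.
The good is inferior where dQ/dY < 0. Setting dQ/dY = 0 gives Y = 18.893 / 0.4424 = 42.71.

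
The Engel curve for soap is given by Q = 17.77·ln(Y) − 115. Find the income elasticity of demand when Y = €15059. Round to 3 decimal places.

At Y = 15059: Q = 55.943.
dQ/dY = 17.77/Y = 0.00118003 at this income.
η = (dQ/dY)·(Y/Q) = 0.00118003 × (15059/55.943) = 0.318.

0.318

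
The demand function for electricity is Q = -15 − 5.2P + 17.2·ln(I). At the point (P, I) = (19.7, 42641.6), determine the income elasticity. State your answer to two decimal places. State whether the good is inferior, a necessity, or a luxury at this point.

At P = 19.7, I = 42641.6: Q = 65.922.
Holding P constant, ∂Q/∂I = 17.2/I = 0.000403362.
η_I = (∂Q/∂I)·(I/Q) = 0.000403362 × (42641.6/65.922) = 0.26.
Since 0 < η < 1, this is a necessity.

0.26 (necessity)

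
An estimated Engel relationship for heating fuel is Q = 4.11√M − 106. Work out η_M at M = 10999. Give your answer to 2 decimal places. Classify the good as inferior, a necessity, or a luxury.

At M = 10999: Q = 325.041.
dQ/dM = 4.11/(2√M) = 0.0195945 at this income.
η = (dQ/dM)·(M/Q) = 0.0195945 × (10999/325.041) = 0.66.
Since 0 < η < 1, the good is a necessity.

0.66 (necessity)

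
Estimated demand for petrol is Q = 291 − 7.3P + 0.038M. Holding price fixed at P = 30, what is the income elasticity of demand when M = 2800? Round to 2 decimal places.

0.60

At P = 30, M = 2800: Q = 178.400.
Holding P constant, ∂Q/∂M = 0.038.
η_M = (∂Q/∂M)·(M/Q) = 0.038 × (2800/178.400) = 0.60.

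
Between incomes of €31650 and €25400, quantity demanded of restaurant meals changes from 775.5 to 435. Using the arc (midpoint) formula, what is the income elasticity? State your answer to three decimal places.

2.568

ΔQ = 435 − 775.5 = -340.5; midpoint Q̄ = (775.5 + 435)/2 = 605.25.
ΔI = 25400 − 31650 = -6250; midpoint Ī = (31650 + 25400)/2 = 28525.
η = (ΔQ/Q̄) ÷ (ΔI/Ī) = (-340.5/605.25) ÷ (-6250/28525) = 2.568.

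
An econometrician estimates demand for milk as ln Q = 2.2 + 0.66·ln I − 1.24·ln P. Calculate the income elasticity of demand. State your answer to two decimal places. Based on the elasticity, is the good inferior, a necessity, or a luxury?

0.66 (necessity)

In a log-linear demand, the coefficient on ln I is the income elasticity.
So η = 0.66.
0 < η < 1 ⇒ necessity.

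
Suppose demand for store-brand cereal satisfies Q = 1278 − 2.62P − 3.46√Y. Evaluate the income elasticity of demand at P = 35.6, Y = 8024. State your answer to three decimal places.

-0.177

At P = 35.6, Y = 8024: Q = 874.792.
Holding P constant, ∂Q/∂Y = -3.46/(2√Y) = -0.019313.
η_Y = (∂Q/∂Y)·(Y/Q) = -0.019313 × (8024/874.792) = -0.177.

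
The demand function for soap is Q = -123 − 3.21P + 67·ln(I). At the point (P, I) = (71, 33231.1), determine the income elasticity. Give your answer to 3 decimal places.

0.193

At P = 71, I = 33231.1: Q = 346.643.
Holding P constant, ∂Q/∂I = 67/I = 0.00201618.
η_I = (∂Q/∂I)·(I/Q) = 0.00201618 × (33231.1/346.643) = 0.193.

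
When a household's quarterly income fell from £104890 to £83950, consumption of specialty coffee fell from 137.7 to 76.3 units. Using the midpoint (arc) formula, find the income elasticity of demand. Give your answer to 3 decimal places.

ΔQ = 76.3 − 137.7 = -61.4; midpoint Q̄ = (137.7 + 76.3)/2 = 107.
ΔI = 83950 − 104890 = -20940; midpoint Ī = (104890 + 83950)/2 = 94420.
η = (ΔQ/Q̄) ÷ (ΔI/Ī) = (-61.4/107) ÷ (-20940/94420) = 2.587.

2.587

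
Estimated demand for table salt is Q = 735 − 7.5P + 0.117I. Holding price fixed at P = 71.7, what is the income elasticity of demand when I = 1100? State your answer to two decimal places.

At P = 71.7, I = 1100: Q = 325.950.
Holding P constant, ∂Q/∂I = 0.117.
η_I = (∂Q/∂I)·(I/Q) = 0.117 × (1100/325.950) = 0.39.

0.39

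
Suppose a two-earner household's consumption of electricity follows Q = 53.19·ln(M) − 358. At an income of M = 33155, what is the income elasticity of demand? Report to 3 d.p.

At M = 33155: Q = 195.652.
dQ/dM = 53.19/M = 0.00160428 at this income.
η = (dQ/dM)·(M/Q) = 0.00160428 × (33155/195.652) = 0.272.

0.272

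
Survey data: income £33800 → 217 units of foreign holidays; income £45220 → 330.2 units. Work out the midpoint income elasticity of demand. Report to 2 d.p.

ΔQ = 330.2 − 217 = 113.2; midpoint Q̄ = (217 + 330.2)/2 = 273.6.
ΔI = 45220 − 33800 = 11420; midpoint Ī = (33800 + 45220)/2 = 39510.
η = (ΔQ/Q̄) ÷ (ΔI/Ī) = (113.2/273.6) ÷ (11420/39510) = 1.43.

1.43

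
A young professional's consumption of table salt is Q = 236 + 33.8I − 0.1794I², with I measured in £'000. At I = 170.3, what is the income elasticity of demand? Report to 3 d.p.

-5.892

At I = 170.3: Q = 789.1651.
dQ/dI = 33.8 − 0.3588I = -27.30364.
η = (dQ/dI)·(I/Q) = -27.30364 × (170.3/789.1651) = -5.892.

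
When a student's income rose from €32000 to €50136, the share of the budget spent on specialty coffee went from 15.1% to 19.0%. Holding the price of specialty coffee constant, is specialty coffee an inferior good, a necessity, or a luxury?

The budget share rises as income rises, so η > 1.

luxury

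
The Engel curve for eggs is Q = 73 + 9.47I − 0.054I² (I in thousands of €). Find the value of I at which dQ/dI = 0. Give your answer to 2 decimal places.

87.69

dQ/dI = 9.47 − 0.108I.
The good is inferior where dQ/dI < 0. Setting dQ/dI = 0 gives I = 9.47 / 0.108 = 87.69.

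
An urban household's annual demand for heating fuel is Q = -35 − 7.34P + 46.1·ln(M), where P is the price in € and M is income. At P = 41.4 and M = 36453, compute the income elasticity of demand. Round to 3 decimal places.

0.317

At P = 41.4, M = 36453: Q = 145.348.
Holding P constant, ∂Q/∂M = 46.1/M = 0.00126464.
η_M = (∂Q/∂M)·(M/Q) = 0.00126464 × (36453/145.348) = 0.317.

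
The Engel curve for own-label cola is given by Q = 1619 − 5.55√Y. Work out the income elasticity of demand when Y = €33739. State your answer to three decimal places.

-0.850

At Y = 33739: Q = 599.566.
dQ/dY = -5.55/(2√Y) = -0.0151076 at this income.
η = (dQ/dY)·(Y/Q) = -0.0151076 × (33739/599.566) = -0.850.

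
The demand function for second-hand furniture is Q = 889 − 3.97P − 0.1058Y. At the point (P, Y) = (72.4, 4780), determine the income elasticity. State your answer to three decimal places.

-5.276

At P = 72.4, Y = 4780: Q = 95.848.
Holding P constant, ∂Q/∂Y = −0.1058.
η_Y = (∂Q/∂Y)·(Y/Q) = -0.1058 × (4780/95.848) = -5.276.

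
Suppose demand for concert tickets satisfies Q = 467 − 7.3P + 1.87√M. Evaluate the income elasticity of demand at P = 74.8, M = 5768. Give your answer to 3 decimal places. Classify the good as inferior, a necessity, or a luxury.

1.127 (luxury)

At P = 74.8, M = 5768: Q = 62.982.
Holding P constant, ∂Q/∂M = 1.87/(2√M) = 0.0123112.
η_M = (∂Q/∂M)·(M/Q) = 0.0123112 × (5768/62.982) = 1.127.
Since η > 1, this is a luxury.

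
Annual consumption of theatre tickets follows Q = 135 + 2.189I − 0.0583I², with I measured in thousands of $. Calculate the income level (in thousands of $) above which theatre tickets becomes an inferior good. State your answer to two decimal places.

dQ/dI = 2.189 − 0.1166I.
The good is inferior where dQ/dI < 0. Setting dQ/dI = 0 gives I = 2.189 / 0.1166 = 18.77.

18.77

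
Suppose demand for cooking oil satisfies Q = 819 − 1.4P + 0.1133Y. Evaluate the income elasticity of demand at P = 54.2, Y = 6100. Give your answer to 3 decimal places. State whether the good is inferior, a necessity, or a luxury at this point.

At P = 54.2, Y = 6100: Q = 1434.250.
Holding P constant, ∂Q/∂Y = 0.1133.
η_Y = (∂Q/∂Y)·(Y/Q) = 0.1133 × (6100/1434.250) = 0.482.
Since 0 < η < 1, this is a necessity.

0.482 (necessity)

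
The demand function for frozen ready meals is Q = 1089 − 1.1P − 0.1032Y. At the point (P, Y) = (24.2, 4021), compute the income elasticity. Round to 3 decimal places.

-0.641

At P = 24.2, Y = 4021: Q = 647.413.
Holding P constant, ∂Q/∂Y = −0.1032.
η_Y = (∂Q/∂Y)·(Y/Q) = -0.1032 × (4021/647.413) = -0.641.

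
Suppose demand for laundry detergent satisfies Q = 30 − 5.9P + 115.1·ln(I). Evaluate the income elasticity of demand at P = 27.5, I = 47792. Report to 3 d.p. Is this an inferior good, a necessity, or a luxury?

0.104 (necessity)

At P = 27.5, I = 47792: Q = 1107.908.
Holding P constant, ∂Q/∂I = 115.1/I = 0.00240835.
η_I = (∂Q/∂I)·(I/Q) = 0.00240835 × (47792/1107.908) = 0.104.
Since 0 < η < 1, this is a necessity.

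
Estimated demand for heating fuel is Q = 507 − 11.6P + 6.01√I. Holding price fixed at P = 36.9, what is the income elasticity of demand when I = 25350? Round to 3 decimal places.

At P = 36.9, I = 25350: Q = 1035.853.
Holding P constant, ∂Q/∂I = 6.01/(2√I) = 0.0188736.
η_I = (∂Q/∂I)·(I/Q) = 0.0188736 × (25350/1035.853) = 0.462.

0.462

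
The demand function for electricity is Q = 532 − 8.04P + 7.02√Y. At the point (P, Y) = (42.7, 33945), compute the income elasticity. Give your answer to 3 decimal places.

At P = 42.7, Y = 33945: Q = 1482.069.
Holding P constant, ∂Q/∂Y = 7.02/(2√Y) = 0.0190511.
η_Y = (∂Q/∂Y)·(Y/Q) = 0.0190511 × (33945/1482.069) = 0.436.

0.436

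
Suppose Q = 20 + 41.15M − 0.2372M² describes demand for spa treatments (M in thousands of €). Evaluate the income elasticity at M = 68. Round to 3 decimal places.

At M = 68: Q = 1721.3872.
dQ/dM = 41.15 − 0.4744M = 8.89080.
η = (dQ/dM)·(M/Q) = 8.89080 × (68/1721.3872) = 0.351.

0.351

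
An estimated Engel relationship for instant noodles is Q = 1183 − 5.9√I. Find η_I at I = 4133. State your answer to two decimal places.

At I = 4133: Q = 803.698.
dQ/dI = -5.9/(2√I) = -0.045887 at this income.
η = (dQ/dI)·(I/Q) = -0.045887 × (4133/803.698) = -0.24.

-0.24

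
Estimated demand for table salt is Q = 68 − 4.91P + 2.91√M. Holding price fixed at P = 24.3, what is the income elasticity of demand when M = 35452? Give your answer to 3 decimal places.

0.552

At P = 24.3, M = 35452: Q = 496.602.
Holding P constant, ∂Q/∂M = 2.91/(2√M) = 0.00772756.
η_M = (∂Q/∂M)·(M/Q) = 0.00772756 × (35452/496.602) = 0.552.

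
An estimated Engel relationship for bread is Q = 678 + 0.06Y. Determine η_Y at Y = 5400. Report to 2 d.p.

At Y = 5400: Q = 1002.000.
dQ/dY = 0.06.
η = (dQ/dY)·(Y/Q) = 0.06 × (5400/1002.000) = 0.32.

0.32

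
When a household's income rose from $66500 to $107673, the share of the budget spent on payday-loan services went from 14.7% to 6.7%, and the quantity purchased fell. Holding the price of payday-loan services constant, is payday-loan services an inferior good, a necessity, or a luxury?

inferior good

Quantity demanded falls as income rises, so η < 0.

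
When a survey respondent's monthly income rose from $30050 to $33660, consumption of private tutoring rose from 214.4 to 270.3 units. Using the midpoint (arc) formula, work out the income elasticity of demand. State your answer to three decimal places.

2.035

ΔQ = 270.3 − 214.4 = 55.9; midpoint Q̄ = (214.4 + 270.3)/2 = 242.35.
ΔI = 33660 − 30050 = 3610; midpoint Ī = (30050 + 33660)/2 = 31855.
η = (ΔQ/Q̄) ÷ (ΔI/Ī) = (55.9/242.35) ÷ (3610/31855) = 2.035.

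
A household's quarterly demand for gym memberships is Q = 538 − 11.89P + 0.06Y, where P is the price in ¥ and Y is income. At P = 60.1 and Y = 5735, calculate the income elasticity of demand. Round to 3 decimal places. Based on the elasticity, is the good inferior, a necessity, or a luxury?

2.054 (luxury)

At P = 60.1, Y = 5735: Q = 167.511.
Holding P constant, ∂Q/∂Y = 0.06.
η_Y = (∂Q/∂Y)·(Y/Q) = 0.06 × (5735/167.511) = 2.054.
Since η > 1, this is a luxury.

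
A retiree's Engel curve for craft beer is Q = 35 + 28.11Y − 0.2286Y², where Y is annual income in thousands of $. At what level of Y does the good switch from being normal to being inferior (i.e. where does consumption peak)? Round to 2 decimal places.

dQ/dY = 28.11 − 0.4572Y.
The good is inferior where dQ/dY < 0. Setting dQ/dY = 0 gives Y = 28.11 / 0.4572 = 61.48.

61.48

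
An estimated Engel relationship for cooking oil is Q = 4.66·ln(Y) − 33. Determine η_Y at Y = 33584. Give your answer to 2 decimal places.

0.30

At Y = 33584: Q = 15.566.
dQ/dY = 4.66/Y = 0.000138757 at this income.
η = (dQ/dY)·(Y/Q) = 0.000138757 × (33584/15.566) = 0.30.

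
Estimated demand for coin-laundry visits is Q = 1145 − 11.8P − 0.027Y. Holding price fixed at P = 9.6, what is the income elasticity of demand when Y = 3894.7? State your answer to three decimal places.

-0.113

At P = 9.6, Y = 3894.7: Q = 926.563.
Holding P constant, ∂Q/∂Y = −0.027.
η_Y = (∂Q/∂Y)·(Y/Q) = -0.027 × (3894.7/926.563) = -0.113.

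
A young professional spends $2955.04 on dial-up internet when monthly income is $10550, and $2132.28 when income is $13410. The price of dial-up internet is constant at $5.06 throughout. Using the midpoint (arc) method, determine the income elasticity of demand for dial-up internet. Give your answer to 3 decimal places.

With a constant price, Q₁ = 2955.04/5.06 = 584.000 and Q₂ = 2132.28/5.06 = 421.399 (equivalently, work directly with expenditure since P cancels).
Midpoint %ΔQ = (2132.28 − 2955.04)/2543.66 = -0.32346; midpoint %ΔI = (13410 − 10550)/11980 = 0.23873.
η = -0.32346 / 0.23873 = -1.355.

-1.355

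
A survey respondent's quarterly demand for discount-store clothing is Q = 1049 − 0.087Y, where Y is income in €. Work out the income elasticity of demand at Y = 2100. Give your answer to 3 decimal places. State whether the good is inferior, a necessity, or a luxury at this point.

-0.211 (inferior good)

At Y = 2100: Q = 866.300.
dQ/dY = −0.087.
η = (dQ/dY)·(Y/Q) = -0.087 × (2100/866.300) = -0.211.
Since η < 0, the good is an inferior good.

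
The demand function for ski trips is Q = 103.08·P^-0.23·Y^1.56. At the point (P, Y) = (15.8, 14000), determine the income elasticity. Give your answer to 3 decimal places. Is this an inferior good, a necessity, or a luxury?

1.560 (luxury)

For a multiplicative demand Q = A·P^α·Y^β, the income elasticity is β everywhere.
Here β = 1.56, so η = 1.560.
Since η > 1, this is a luxury.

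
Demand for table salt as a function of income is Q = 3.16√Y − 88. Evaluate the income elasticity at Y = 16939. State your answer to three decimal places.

At Y = 16939: Q = 323.274.
dQ/dY = 3.16/(2√Y) = 0.0121398 at this income.
η = (dQ/dY)·(Y/Q) = 0.0121398 × (16939/323.274) = 0.636.

0.636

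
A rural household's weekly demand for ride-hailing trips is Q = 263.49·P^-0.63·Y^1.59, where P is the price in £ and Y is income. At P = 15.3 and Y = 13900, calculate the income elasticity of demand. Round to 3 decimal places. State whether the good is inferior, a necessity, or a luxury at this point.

1.590 (luxury)

For a multiplicative demand Q = A·P^α·Y^β, the income elasticity is β everywhere.
Here β = 1.59, so η = 1.590.
Since η > 1, this is a luxury.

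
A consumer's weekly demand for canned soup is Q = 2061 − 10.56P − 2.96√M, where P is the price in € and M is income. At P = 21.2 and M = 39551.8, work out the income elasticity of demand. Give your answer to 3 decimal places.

At P = 21.2, M = 39551.8: Q = 1248.454.
Holding P constant, ∂Q/∂M = -2.96/(2√M) = -0.00744181.
η_M = (∂Q/∂M)·(M/Q) = -0.00744181 × (39551.8/1248.454) = -0.236.

-0.236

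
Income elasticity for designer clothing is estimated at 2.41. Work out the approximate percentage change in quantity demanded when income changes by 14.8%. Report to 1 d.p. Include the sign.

%ΔQ ≈ η × %ΔI = 2.41 × 14.8% = 35.7%.

35.7%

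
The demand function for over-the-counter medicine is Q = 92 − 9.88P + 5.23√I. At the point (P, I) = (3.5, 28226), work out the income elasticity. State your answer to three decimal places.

At P = 3.5, I = 28226: Q = 936.091.
Holding P constant, ∂Q/∂I = 5.23/(2√I) = 0.0155649.
η_I = (∂Q/∂I)·(I/Q) = 0.0155649 × (28226/936.091) = 0.469.

0.469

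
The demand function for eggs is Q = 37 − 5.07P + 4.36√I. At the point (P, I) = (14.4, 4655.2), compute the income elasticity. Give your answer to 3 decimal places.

At P = 14.4, I = 4655.2: Q = 261.471.
Holding P constant, ∂Q/∂I = 4.36/(2√I) = 0.0319512.
η_I = (∂Q/∂I)·(I/Q) = 0.0319512 × (4655.2/261.471) = 0.569.

0.569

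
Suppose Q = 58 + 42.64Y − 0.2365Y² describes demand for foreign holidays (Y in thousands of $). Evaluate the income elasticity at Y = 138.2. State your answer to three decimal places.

At Y = 138.2: Q = 1433.8777.
dQ/dY = 42.64 − 0.473Y = -22.72860.
η = (dQ/dY)·(Y/Q) = -22.72860 × (138.2/1433.8777) = -2.191.

-2.191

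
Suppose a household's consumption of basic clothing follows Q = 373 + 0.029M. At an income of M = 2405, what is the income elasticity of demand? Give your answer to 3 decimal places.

At M = 2405: Q = 442.745.
dQ/dM = 0.029.
η = (dQ/dM)·(M/Q) = 0.029 × (2405/442.745) = 0.158.

0.158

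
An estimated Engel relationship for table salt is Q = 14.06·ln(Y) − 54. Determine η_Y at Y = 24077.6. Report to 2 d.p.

0.16

At Y = 24077.6: Q = 87.852.
dQ/dY = 14.06/Y = 0.000583945 at this income.
η = (dQ/dY)·(Y/Q) = 0.000583945 × (24077.6/87.852) = 0.16.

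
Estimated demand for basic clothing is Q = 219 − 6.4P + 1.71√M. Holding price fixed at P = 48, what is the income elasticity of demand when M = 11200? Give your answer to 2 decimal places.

At P = 48, M = 11200: Q = 92.769.
Holding P constant, ∂Q/∂M = 1.71/(2√M) = 0.00807899.
η_M = (∂Q/∂M)·(M/Q) = 0.00807899 × (11200/92.769) = 0.98.

0.98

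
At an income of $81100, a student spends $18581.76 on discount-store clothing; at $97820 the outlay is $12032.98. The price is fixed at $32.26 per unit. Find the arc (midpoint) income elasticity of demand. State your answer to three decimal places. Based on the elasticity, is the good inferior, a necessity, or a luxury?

-2.289 (inferior good)

With a constant price, Q₁ = 18581.76/32.26 = 576.000 and Q₂ = 12032.98/32.26 = 373.000 (equivalently, work directly with expenditure since P cancels).
Midpoint %ΔQ = (12032.98 − 18581.76)/15307.37 = -0.42782; midpoint %ΔI = (97820 − 81100)/89460 = 0.18690.
η = -0.42782 / 0.18690 = -2.289.
η < 0 ⇒ inferior good.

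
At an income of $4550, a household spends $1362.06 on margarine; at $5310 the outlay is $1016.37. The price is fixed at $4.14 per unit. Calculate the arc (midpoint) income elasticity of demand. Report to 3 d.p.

-1.886

With a constant price, Q₁ = 1362.06/4.14 = 329.000 and Q₂ = 1016.37/4.14 = 245.500 (equivalently, work directly with expenditure since P cancels).
Midpoint %ΔQ = (1016.37 − 1362.06)/1189.21 = -0.29069; midpoint %ΔI = (5310 − 4550)/4930 = 0.15416.
η = -0.29069 / 0.15416 = -1.886.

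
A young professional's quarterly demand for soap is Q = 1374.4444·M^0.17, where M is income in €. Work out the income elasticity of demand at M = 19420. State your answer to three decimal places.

For Q = A·M^β the income elasticity is constant and equal to β.
Here β = 0.17, so η = 0.170.

0.170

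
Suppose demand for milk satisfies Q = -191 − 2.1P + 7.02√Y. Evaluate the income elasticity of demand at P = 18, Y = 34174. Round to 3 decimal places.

At P = 18, Y = 34174: Q = 1068.932.
Holding P constant, ∂Q/∂Y = 7.02/(2√Y) = 0.0189871.
η_Y = (∂Q/∂Y)·(Y/Q) = 0.0189871 × (34174/1068.932) = 0.607.

0.607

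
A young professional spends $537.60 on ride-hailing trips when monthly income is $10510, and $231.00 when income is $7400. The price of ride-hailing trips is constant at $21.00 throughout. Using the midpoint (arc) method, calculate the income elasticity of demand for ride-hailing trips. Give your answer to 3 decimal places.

With a constant price, Q₁ = 537.60/21.00 = 25.600 and Q₂ = 231.00/21.00 = 11.000 (equivalently, work directly with expenditure since P cancels).
Midpoint %ΔQ = (231.00 − 537.60)/384.30 = -0.79781; midpoint %ΔI = (7400 − 10510)/8955 = -0.34729.
η = -0.79781 / -0.34729 = 2.297.

2.297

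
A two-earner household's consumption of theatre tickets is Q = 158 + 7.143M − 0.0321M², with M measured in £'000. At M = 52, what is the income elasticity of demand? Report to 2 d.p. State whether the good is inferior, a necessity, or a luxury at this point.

0.45 (necessity)

At M = 52: Q = 442.6376.
dQ/dM = 7.143 − 0.0642M = 3.80460.
η = (dQ/dM)·(M/Q) = 3.80460 × (52/442.6376) = 0.45.
0 < η < 1 ⇒ necessity.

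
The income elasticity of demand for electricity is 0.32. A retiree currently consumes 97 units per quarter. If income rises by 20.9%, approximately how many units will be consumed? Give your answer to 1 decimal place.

%ΔQ ≈ η × %ΔI = 0.32 × 20.9% = 6.688%.
New Q ≈ 97 × (1 + 0.06688) = 103.5.

103.5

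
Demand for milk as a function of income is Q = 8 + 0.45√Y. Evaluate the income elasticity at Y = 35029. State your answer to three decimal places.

0.457

At Y = 35029: Q = 92.222.
dQ/dY = 0.45/(2√Y) = 0.00120218 at this income.
η = (dQ/dY)·(Y/Q) = 0.00120218 × (35029/92.222) = 0.457.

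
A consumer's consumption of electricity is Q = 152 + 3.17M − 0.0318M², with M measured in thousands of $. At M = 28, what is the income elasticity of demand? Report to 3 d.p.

At M = 28: Q = 215.8288.
dQ/dM = 3.17 − 0.0636M = 1.38920.
η = (dQ/dM)·(M/Q) = 1.38920 × (28/215.8288) = 0.180.

0.180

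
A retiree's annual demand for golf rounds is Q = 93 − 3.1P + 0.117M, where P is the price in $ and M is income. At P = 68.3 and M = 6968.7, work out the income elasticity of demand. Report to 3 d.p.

1.170

At P = 68.3, M = 6968.7: Q = 696.608.
Holding P constant, ∂Q/∂M = 0.117.
η_M = (∂Q/∂M)·(M/Q) = 0.117 × (6968.7/696.608) = 1.170.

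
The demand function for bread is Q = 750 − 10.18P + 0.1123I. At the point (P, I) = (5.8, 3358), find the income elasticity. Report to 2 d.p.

0.35

At P = 5.8, I = 3358: Q = 1068.059.
Holding P constant, ∂Q/∂I = 0.1123.
η_I = (∂Q/∂I)·(I/Q) = 0.1123 × (3358/1068.059) = 0.35.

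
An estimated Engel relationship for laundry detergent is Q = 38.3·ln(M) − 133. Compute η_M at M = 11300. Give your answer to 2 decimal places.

0.17

At M = 11300: Q = 224.437.
dQ/dM = 38.3/M = 0.00338938 at this income.
η = (dQ/dM)·(M/Q) = 0.00338938 × (11300/224.437) = 0.17.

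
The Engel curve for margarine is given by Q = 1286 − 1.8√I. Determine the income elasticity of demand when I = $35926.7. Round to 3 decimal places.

At I = 35926.7: Q = 944.822.
dQ/dI = -1.8/(2√I) = -0.00474825 at this income.
η = (dQ/dI)·(I/Q) = -0.00474825 × (35926.7/944.822) = -0.181.

-0.181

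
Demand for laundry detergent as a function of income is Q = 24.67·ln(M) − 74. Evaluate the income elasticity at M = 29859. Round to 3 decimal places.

At M = 29859: Q = 180.206.
dQ/dM = 24.67/M = 0.000826217 at this income.
η = (dQ/dM)·(M/Q) = 0.000826217 × (29859/180.206) = 0.137.

0.137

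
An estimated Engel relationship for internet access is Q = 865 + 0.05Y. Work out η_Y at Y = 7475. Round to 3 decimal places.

0.302

At Y = 7475: Q = 1238.750.
dQ/dY = 0.05.
η = (dQ/dY)·(Y/Q) = 0.05 × (7475/1238.750) = 0.302.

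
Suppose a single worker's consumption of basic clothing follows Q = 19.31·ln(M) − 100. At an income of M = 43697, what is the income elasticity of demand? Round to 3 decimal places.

0.182

At M = 43697: Q = 106.328.
dQ/dM = 19.31/M = 0.000441907 at this income.
η = (dQ/dM)·(M/Q) = 0.000441907 × (43697/106.328) = 0.182.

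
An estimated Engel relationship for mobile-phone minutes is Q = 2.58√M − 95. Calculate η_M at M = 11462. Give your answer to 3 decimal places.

0.762

At M = 11462: Q = 181.217.
dQ/dM = 2.58/(2√M) = 0.0120492 at this income.
η = (dQ/dM)·(M/Q) = 0.0120492 × (11462/181.217) = 0.762.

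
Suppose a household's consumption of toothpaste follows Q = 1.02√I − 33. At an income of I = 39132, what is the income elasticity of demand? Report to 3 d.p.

0.598

At I = 39132: Q = 168.774.
dQ/dI = 1.02/(2√I) = 0.00257813 at this income.
η = (dQ/dI)·(I/Q) = 0.00257813 × (39132/168.774) = 0.598.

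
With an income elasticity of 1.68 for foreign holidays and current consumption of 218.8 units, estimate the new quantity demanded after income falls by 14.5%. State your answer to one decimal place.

%ΔQ ≈ η × %ΔI = 1.68 × (-14.5%) = -24.36%.
New Q ≈ 218.8 × (1 − 0.2436) = 165.5.

165.5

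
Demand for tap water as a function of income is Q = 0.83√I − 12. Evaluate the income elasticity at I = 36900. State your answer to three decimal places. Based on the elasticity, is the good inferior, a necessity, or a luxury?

0.541 (necessity)

At I = 36900: Q = 147.438.
dQ/dI = 0.83/(2√I) = 0.0021604 at this income.
η = (dQ/dI)·(I/Q) = 0.0021604 × (36900/147.438) = 0.541.
Since 0 < η < 1, the good is a necessity.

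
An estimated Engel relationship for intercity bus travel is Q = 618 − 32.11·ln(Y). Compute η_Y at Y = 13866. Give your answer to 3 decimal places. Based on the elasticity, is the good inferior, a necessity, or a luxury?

-0.103 (inferior good)

At Y = 13866: Q = 311.761.
dQ/dY = -32.11/Y = -0.00231574 at this income.
η = (dQ/dY)·(Y/Q) = -0.00231574 × (13866/311.761) = -0.103.
Since η < 0, the good is an inferior good.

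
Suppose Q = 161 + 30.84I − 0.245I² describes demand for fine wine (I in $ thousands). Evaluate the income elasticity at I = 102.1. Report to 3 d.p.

At I = 102.1: Q = 755.7836.
dQ/dI = 30.84 − 0.49I = -19.18900.
η = (dQ/dI)·(I/Q) = -19.18900 × (102.1/755.7836) = -2.592.

-2.592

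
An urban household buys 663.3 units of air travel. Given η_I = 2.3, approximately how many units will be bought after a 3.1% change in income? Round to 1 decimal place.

%ΔQ ≈ η × %ΔI = 2.3 × 3.1% = 7.13%.
New Q ≈ 663.3 × (1 + 0.0713) = 710.6.

710.6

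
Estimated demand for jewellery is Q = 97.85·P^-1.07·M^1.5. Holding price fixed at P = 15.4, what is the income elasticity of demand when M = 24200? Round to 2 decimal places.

1.50

For a multiplicative demand Q = A·P^α·M^β, the income elasticity is β everywhere.
Here β = 1.5, so η = 1.50.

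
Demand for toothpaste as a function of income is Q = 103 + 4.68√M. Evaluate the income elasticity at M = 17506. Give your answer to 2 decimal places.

At M = 17506: Q = 722.212.
dQ/dM = 4.68/(2√M) = 0.0176857 at this income.
η = (dQ/dM)·(M/Q) = 0.0176857 × (17506/722.212) = 0.43.

0.43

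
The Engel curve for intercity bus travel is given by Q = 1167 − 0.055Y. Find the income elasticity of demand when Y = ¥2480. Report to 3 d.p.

-0.132

At Y = 2480: Q = 1030.600.
dQ/dY = −0.055.
η = (dQ/dY)·(Y/Q) = -0.055 × (2480/1030.600) = -0.132.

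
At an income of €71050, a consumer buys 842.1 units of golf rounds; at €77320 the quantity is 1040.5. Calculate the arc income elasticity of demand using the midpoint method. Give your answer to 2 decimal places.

2.49

ΔQ = 1040.5 − 842.1 = 198.4; midpoint Q̄ = (842.1 + 1040.5)/2 = 941.3.
ΔI = 77320 − 71050 = 6270; midpoint Ī = (71050 + 77320)/2 = 74185.
η = (ΔQ/Q̄) ÷ (ΔI/Ī) = (198.4/941.3) ÷ (6270/74185) = 2.49.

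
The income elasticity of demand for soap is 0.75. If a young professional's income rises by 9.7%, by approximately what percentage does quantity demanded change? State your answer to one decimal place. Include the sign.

%ΔQ ≈ η × %ΔI = 0.75 × 9.7% = 7.3%.

7.3%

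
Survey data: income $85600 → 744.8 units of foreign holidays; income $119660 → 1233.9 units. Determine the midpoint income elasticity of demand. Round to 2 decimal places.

ΔQ = 1233.9 − 744.8 = 489.1; midpoint Q̄ = (744.8 + 1233.9)/2 = 989.35.
ΔI = 119660 − 85600 = 34060; midpoint Ī = (85600 + 119660)/2 = 102630.
η = (ΔQ/Q̄) ÷ (ΔI/Ī) = (489.1/989.35) ÷ (34060/102630) = 1.49.

1.49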